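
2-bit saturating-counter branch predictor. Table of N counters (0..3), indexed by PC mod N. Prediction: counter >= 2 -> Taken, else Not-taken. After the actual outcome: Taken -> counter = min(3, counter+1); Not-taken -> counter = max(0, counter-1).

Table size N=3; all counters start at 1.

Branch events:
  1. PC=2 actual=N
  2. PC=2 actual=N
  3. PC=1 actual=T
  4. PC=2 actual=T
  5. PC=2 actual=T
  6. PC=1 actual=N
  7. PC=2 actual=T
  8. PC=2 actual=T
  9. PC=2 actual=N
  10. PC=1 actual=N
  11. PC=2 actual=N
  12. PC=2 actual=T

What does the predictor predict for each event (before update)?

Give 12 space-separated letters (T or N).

Ev 1: PC=2 idx=2 pred=N actual=N -> ctr[2]=0
Ev 2: PC=2 idx=2 pred=N actual=N -> ctr[2]=0
Ev 3: PC=1 idx=1 pred=N actual=T -> ctr[1]=2
Ev 4: PC=2 idx=2 pred=N actual=T -> ctr[2]=1
Ev 5: PC=2 idx=2 pred=N actual=T -> ctr[2]=2
Ev 6: PC=1 idx=1 pred=T actual=N -> ctr[1]=1
Ev 7: PC=2 idx=2 pred=T actual=T -> ctr[2]=3
Ev 8: PC=2 idx=2 pred=T actual=T -> ctr[2]=3
Ev 9: PC=2 idx=2 pred=T actual=N -> ctr[2]=2
Ev 10: PC=1 idx=1 pred=N actual=N -> ctr[1]=0
Ev 11: PC=2 idx=2 pred=T actual=N -> ctr[2]=1
Ev 12: PC=2 idx=2 pred=N actual=T -> ctr[2]=2

Answer: N N N N N T T T T N T N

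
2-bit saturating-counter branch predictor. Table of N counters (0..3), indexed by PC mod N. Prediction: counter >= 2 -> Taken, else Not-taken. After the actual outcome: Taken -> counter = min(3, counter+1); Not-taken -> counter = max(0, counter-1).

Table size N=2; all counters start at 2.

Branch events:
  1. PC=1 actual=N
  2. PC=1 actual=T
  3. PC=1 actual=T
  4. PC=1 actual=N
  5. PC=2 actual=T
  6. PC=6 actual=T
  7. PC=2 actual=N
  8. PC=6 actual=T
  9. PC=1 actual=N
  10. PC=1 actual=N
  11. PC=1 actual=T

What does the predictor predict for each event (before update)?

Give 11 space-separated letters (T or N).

Answer: T N T T T T T T T N N

Derivation:
Ev 1: PC=1 idx=1 pred=T actual=N -> ctr[1]=1
Ev 2: PC=1 idx=1 pred=N actual=T -> ctr[1]=2
Ev 3: PC=1 idx=1 pred=T actual=T -> ctr[1]=3
Ev 4: PC=1 idx=1 pred=T actual=N -> ctr[1]=2
Ev 5: PC=2 idx=0 pred=T actual=T -> ctr[0]=3
Ev 6: PC=6 idx=0 pred=T actual=T -> ctr[0]=3
Ev 7: PC=2 idx=0 pred=T actual=N -> ctr[0]=2
Ev 8: PC=6 idx=0 pred=T actual=T -> ctr[0]=3
Ev 9: PC=1 idx=1 pred=T actual=N -> ctr[1]=1
Ev 10: PC=1 idx=1 pred=N actual=N -> ctr[1]=0
Ev 11: PC=1 idx=1 pred=N actual=T -> ctr[1]=1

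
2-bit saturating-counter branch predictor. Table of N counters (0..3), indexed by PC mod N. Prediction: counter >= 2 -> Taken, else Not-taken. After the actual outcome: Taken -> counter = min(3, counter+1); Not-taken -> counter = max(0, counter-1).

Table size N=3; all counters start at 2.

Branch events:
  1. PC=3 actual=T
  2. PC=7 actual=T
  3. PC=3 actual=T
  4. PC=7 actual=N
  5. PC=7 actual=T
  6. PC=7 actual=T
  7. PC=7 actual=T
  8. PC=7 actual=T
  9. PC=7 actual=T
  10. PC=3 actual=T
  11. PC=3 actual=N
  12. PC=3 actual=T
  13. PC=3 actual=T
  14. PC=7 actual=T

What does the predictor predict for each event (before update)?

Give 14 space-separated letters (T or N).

Answer: T T T T T T T T T T T T T T

Derivation:
Ev 1: PC=3 idx=0 pred=T actual=T -> ctr[0]=3
Ev 2: PC=7 idx=1 pred=T actual=T -> ctr[1]=3
Ev 3: PC=3 idx=0 pred=T actual=T -> ctr[0]=3
Ev 4: PC=7 idx=1 pred=T actual=N -> ctr[1]=2
Ev 5: PC=7 idx=1 pred=T actual=T -> ctr[1]=3
Ev 6: PC=7 idx=1 pred=T actual=T -> ctr[1]=3
Ev 7: PC=7 idx=1 pred=T actual=T -> ctr[1]=3
Ev 8: PC=7 idx=1 pred=T actual=T -> ctr[1]=3
Ev 9: PC=7 idx=1 pred=T actual=T -> ctr[1]=3
Ev 10: PC=3 idx=0 pred=T actual=T -> ctr[0]=3
Ev 11: PC=3 idx=0 pred=T actual=N -> ctr[0]=2
Ev 12: PC=3 idx=0 pred=T actual=T -> ctr[0]=3
Ev 13: PC=3 idx=0 pred=T actual=T -> ctr[0]=3
Ev 14: PC=7 idx=1 pred=T actual=T -> ctr[1]=3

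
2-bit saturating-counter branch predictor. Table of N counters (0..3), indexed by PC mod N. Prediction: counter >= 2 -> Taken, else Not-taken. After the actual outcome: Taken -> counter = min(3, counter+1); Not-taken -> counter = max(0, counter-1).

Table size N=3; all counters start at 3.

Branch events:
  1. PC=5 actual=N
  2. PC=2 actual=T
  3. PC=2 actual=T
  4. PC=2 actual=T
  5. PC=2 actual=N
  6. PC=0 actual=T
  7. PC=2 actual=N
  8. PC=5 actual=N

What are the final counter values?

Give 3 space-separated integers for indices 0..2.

Answer: 3 3 0

Derivation:
Ev 1: PC=5 idx=2 pred=T actual=N -> ctr[2]=2
Ev 2: PC=2 idx=2 pred=T actual=T -> ctr[2]=3
Ev 3: PC=2 idx=2 pred=T actual=T -> ctr[2]=3
Ev 4: PC=2 idx=2 pred=T actual=T -> ctr[2]=3
Ev 5: PC=2 idx=2 pred=T actual=N -> ctr[2]=2
Ev 6: PC=0 idx=0 pred=T actual=T -> ctr[0]=3
Ev 7: PC=2 idx=2 pred=T actual=N -> ctr[2]=1
Ev 8: PC=5 idx=2 pred=N actual=N -> ctr[2]=0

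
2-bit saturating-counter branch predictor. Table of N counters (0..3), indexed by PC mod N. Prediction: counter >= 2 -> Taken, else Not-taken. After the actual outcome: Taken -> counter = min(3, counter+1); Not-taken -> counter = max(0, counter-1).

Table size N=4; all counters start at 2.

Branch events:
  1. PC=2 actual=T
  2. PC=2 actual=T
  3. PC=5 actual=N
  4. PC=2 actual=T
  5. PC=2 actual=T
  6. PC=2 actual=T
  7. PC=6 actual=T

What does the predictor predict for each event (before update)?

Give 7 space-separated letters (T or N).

Answer: T T T T T T T

Derivation:
Ev 1: PC=2 idx=2 pred=T actual=T -> ctr[2]=3
Ev 2: PC=2 idx=2 pred=T actual=T -> ctr[2]=3
Ev 3: PC=5 idx=1 pred=T actual=N -> ctr[1]=1
Ev 4: PC=2 idx=2 pred=T actual=T -> ctr[2]=3
Ev 5: PC=2 idx=2 pred=T actual=T -> ctr[2]=3
Ev 6: PC=2 idx=2 pred=T actual=T -> ctr[2]=3
Ev 7: PC=6 idx=2 pred=T actual=T -> ctr[2]=3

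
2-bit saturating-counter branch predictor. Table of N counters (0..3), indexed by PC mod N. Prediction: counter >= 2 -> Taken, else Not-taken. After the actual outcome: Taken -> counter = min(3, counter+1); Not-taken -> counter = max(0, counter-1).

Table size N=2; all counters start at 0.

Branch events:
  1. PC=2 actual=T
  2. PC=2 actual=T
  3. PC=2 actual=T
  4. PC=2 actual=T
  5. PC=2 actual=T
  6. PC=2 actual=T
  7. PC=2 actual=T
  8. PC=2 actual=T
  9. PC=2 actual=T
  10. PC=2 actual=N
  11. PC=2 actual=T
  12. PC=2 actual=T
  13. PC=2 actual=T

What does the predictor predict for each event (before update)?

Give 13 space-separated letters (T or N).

Answer: N N T T T T T T T T T T T

Derivation:
Ev 1: PC=2 idx=0 pred=N actual=T -> ctr[0]=1
Ev 2: PC=2 idx=0 pred=N actual=T -> ctr[0]=2
Ev 3: PC=2 idx=0 pred=T actual=T -> ctr[0]=3
Ev 4: PC=2 idx=0 pred=T actual=T -> ctr[0]=3
Ev 5: PC=2 idx=0 pred=T actual=T -> ctr[0]=3
Ev 6: PC=2 idx=0 pred=T actual=T -> ctr[0]=3
Ev 7: PC=2 idx=0 pred=T actual=T -> ctr[0]=3
Ev 8: PC=2 idx=0 pred=T actual=T -> ctr[0]=3
Ev 9: PC=2 idx=0 pred=T actual=T -> ctr[0]=3
Ev 10: PC=2 idx=0 pred=T actual=N -> ctr[0]=2
Ev 11: PC=2 idx=0 pred=T actual=T -> ctr[0]=3
Ev 12: PC=2 idx=0 pred=T actual=T -> ctr[0]=3
Ev 13: PC=2 idx=0 pred=T actual=T -> ctr[0]=3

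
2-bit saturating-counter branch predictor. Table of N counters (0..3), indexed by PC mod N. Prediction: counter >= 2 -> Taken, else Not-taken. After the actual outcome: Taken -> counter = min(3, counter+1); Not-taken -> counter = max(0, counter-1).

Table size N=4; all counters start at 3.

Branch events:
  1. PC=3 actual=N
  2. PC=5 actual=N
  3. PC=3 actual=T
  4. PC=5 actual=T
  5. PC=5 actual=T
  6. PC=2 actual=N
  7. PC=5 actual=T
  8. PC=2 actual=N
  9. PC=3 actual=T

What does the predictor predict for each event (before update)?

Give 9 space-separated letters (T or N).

Answer: T T T T T T T T T

Derivation:
Ev 1: PC=3 idx=3 pred=T actual=N -> ctr[3]=2
Ev 2: PC=5 idx=1 pred=T actual=N -> ctr[1]=2
Ev 3: PC=3 idx=3 pred=T actual=T -> ctr[3]=3
Ev 4: PC=5 idx=1 pred=T actual=T -> ctr[1]=3
Ev 5: PC=5 idx=1 pred=T actual=T -> ctr[1]=3
Ev 6: PC=2 idx=2 pred=T actual=N -> ctr[2]=2
Ev 7: PC=5 idx=1 pred=T actual=T -> ctr[1]=3
Ev 8: PC=2 idx=2 pred=T actual=N -> ctr[2]=1
Ev 9: PC=3 idx=3 pred=T actual=T -> ctr[3]=3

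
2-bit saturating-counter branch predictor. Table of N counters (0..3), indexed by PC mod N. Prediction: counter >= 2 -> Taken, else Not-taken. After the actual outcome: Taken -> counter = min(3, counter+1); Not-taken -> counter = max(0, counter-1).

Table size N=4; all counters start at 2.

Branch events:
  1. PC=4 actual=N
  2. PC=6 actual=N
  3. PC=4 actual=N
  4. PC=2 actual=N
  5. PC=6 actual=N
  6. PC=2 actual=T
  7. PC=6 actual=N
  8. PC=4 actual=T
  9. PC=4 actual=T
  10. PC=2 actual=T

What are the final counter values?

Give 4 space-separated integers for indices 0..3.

Answer: 2 2 1 2

Derivation:
Ev 1: PC=4 idx=0 pred=T actual=N -> ctr[0]=1
Ev 2: PC=6 idx=2 pred=T actual=N -> ctr[2]=1
Ev 3: PC=4 idx=0 pred=N actual=N -> ctr[0]=0
Ev 4: PC=2 idx=2 pred=N actual=N -> ctr[2]=0
Ev 5: PC=6 idx=2 pred=N actual=N -> ctr[2]=0
Ev 6: PC=2 idx=2 pred=N actual=T -> ctr[2]=1
Ev 7: PC=6 idx=2 pred=N actual=N -> ctr[2]=0
Ev 8: PC=4 idx=0 pred=N actual=T -> ctr[0]=1
Ev 9: PC=4 idx=0 pred=N actual=T -> ctr[0]=2
Ev 10: PC=2 idx=2 pred=N actual=T -> ctr[2]=1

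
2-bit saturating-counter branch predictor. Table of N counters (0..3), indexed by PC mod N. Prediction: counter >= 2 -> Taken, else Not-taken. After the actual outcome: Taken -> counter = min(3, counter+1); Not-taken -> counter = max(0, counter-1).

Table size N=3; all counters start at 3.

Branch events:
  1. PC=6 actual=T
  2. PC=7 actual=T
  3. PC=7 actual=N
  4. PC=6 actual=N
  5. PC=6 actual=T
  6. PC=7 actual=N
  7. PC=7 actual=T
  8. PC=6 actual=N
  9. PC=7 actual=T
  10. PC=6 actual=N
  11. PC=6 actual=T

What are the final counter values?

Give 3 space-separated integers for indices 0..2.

Answer: 2 3 3

Derivation:
Ev 1: PC=6 idx=0 pred=T actual=T -> ctr[0]=3
Ev 2: PC=7 idx=1 pred=T actual=T -> ctr[1]=3
Ev 3: PC=7 idx=1 pred=T actual=N -> ctr[1]=2
Ev 4: PC=6 idx=0 pred=T actual=N -> ctr[0]=2
Ev 5: PC=6 idx=0 pred=T actual=T -> ctr[0]=3
Ev 6: PC=7 idx=1 pred=T actual=N -> ctr[1]=1
Ev 7: PC=7 idx=1 pred=N actual=T -> ctr[1]=2
Ev 8: PC=6 idx=0 pred=T actual=N -> ctr[0]=2
Ev 9: PC=7 idx=1 pred=T actual=T -> ctr[1]=3
Ev 10: PC=6 idx=0 pred=T actual=N -> ctr[0]=1
Ev 11: PC=6 idx=0 pred=N actual=T -> ctr[0]=2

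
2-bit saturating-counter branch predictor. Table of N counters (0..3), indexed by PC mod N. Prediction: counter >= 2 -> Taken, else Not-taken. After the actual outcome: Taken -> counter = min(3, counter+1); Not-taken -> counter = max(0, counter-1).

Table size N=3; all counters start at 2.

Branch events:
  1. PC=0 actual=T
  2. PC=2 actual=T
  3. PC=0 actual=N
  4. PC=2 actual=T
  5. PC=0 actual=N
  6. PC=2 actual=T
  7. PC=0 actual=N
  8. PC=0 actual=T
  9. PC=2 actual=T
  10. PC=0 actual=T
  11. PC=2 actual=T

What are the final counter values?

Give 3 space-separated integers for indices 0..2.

Answer: 2 2 3

Derivation:
Ev 1: PC=0 idx=0 pred=T actual=T -> ctr[0]=3
Ev 2: PC=2 idx=2 pred=T actual=T -> ctr[2]=3
Ev 3: PC=0 idx=0 pred=T actual=N -> ctr[0]=2
Ev 4: PC=2 idx=2 pred=T actual=T -> ctr[2]=3
Ev 5: PC=0 idx=0 pred=T actual=N -> ctr[0]=1
Ev 6: PC=2 idx=2 pred=T actual=T -> ctr[2]=3
Ev 7: PC=0 idx=0 pred=N actual=N -> ctr[0]=0
Ev 8: PC=0 idx=0 pred=N actual=T -> ctr[0]=1
Ev 9: PC=2 idx=2 pred=T actual=T -> ctr[2]=3
Ev 10: PC=0 idx=0 pred=N actual=T -> ctr[0]=2
Ev 11: PC=2 idx=2 pred=T actual=T -> ctr[2]=3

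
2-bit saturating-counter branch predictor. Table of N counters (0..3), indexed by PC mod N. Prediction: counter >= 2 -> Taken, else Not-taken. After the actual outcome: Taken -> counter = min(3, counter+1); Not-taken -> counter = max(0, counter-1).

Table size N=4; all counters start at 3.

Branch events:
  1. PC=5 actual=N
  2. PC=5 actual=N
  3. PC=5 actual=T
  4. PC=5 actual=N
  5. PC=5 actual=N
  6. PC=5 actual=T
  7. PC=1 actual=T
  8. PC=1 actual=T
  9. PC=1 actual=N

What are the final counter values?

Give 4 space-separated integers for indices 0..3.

Answer: 3 2 3 3

Derivation:
Ev 1: PC=5 idx=1 pred=T actual=N -> ctr[1]=2
Ev 2: PC=5 idx=1 pred=T actual=N -> ctr[1]=1
Ev 3: PC=5 idx=1 pred=N actual=T -> ctr[1]=2
Ev 4: PC=5 idx=1 pred=T actual=N -> ctr[1]=1
Ev 5: PC=5 idx=1 pred=N actual=N -> ctr[1]=0
Ev 6: PC=5 idx=1 pred=N actual=T -> ctr[1]=1
Ev 7: PC=1 idx=1 pred=N actual=T -> ctr[1]=2
Ev 8: PC=1 idx=1 pred=T actual=T -> ctr[1]=3
Ev 9: PC=1 idx=1 pred=T actual=N -> ctr[1]=2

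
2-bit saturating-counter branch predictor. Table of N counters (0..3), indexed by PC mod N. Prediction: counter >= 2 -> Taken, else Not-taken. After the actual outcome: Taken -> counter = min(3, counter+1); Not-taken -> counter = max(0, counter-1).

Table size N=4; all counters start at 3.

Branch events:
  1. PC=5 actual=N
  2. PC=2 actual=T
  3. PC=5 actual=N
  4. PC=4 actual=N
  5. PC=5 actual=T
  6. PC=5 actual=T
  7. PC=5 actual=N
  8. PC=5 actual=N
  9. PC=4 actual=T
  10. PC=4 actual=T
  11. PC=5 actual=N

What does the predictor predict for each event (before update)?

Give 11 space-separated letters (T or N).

Ev 1: PC=5 idx=1 pred=T actual=N -> ctr[1]=2
Ev 2: PC=2 idx=2 pred=T actual=T -> ctr[2]=3
Ev 3: PC=5 idx=1 pred=T actual=N -> ctr[1]=1
Ev 4: PC=4 idx=0 pred=T actual=N -> ctr[0]=2
Ev 5: PC=5 idx=1 pred=N actual=T -> ctr[1]=2
Ev 6: PC=5 idx=1 pred=T actual=T -> ctr[1]=3
Ev 7: PC=5 idx=1 pred=T actual=N -> ctr[1]=2
Ev 8: PC=5 idx=1 pred=T actual=N -> ctr[1]=1
Ev 9: PC=4 idx=0 pred=T actual=T -> ctr[0]=3
Ev 10: PC=4 idx=0 pred=T actual=T -> ctr[0]=3
Ev 11: PC=5 idx=1 pred=N actual=N -> ctr[1]=0

Answer: T T T T N T T T T T N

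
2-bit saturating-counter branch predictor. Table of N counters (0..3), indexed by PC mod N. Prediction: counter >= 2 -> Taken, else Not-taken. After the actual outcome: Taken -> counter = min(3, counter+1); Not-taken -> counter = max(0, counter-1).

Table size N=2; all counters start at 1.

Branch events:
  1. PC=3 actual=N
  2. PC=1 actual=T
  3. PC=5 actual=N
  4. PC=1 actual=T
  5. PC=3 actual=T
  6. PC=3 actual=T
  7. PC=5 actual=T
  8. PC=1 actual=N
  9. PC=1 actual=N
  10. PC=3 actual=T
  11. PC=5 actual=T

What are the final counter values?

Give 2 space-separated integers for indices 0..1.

Answer: 1 3

Derivation:
Ev 1: PC=3 idx=1 pred=N actual=N -> ctr[1]=0
Ev 2: PC=1 idx=1 pred=N actual=T -> ctr[1]=1
Ev 3: PC=5 idx=1 pred=N actual=N -> ctr[1]=0
Ev 4: PC=1 idx=1 pred=N actual=T -> ctr[1]=1
Ev 5: PC=3 idx=1 pred=N actual=T -> ctr[1]=2
Ev 6: PC=3 idx=1 pred=T actual=T -> ctr[1]=3
Ev 7: PC=5 idx=1 pred=T actual=T -> ctr[1]=3
Ev 8: PC=1 idx=1 pred=T actual=N -> ctr[1]=2
Ev 9: PC=1 idx=1 pred=T actual=N -> ctr[1]=1
Ev 10: PC=3 idx=1 pred=N actual=T -> ctr[1]=2
Ev 11: PC=5 idx=1 pred=T actual=T -> ctr[1]=3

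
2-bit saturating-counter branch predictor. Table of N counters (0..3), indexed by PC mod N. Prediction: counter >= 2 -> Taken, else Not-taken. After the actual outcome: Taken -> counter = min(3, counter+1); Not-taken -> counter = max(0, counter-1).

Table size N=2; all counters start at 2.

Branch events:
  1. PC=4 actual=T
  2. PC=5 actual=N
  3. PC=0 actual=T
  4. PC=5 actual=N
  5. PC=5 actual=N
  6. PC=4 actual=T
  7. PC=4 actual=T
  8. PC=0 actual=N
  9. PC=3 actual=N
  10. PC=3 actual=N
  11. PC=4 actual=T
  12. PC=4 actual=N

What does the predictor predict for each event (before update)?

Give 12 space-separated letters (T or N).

Answer: T T T N N T T T N N T T

Derivation:
Ev 1: PC=4 idx=0 pred=T actual=T -> ctr[0]=3
Ev 2: PC=5 idx=1 pred=T actual=N -> ctr[1]=1
Ev 3: PC=0 idx=0 pred=T actual=T -> ctr[0]=3
Ev 4: PC=5 idx=1 pred=N actual=N -> ctr[1]=0
Ev 5: PC=5 idx=1 pred=N actual=N -> ctr[1]=0
Ev 6: PC=4 idx=0 pred=T actual=T -> ctr[0]=3
Ev 7: PC=4 idx=0 pred=T actual=T -> ctr[0]=3
Ev 8: PC=0 idx=0 pred=T actual=N -> ctr[0]=2
Ev 9: PC=3 idx=1 pred=N actual=N -> ctr[1]=0
Ev 10: PC=3 idx=1 pred=N actual=N -> ctr[1]=0
Ev 11: PC=4 idx=0 pred=T actual=T -> ctr[0]=3
Ev 12: PC=4 idx=0 pred=T actual=N -> ctr[0]=2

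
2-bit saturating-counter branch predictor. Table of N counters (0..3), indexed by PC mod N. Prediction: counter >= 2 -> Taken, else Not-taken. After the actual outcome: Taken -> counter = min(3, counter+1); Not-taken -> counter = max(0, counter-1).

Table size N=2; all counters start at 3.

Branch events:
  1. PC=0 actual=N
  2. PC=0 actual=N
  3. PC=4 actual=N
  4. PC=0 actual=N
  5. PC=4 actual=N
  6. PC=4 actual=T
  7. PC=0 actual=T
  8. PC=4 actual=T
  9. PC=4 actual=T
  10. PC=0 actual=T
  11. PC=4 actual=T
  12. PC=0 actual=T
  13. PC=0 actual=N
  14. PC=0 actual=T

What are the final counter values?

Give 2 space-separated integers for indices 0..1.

Answer: 3 3

Derivation:
Ev 1: PC=0 idx=0 pred=T actual=N -> ctr[0]=2
Ev 2: PC=0 idx=0 pred=T actual=N -> ctr[0]=1
Ev 3: PC=4 idx=0 pred=N actual=N -> ctr[0]=0
Ev 4: PC=0 idx=0 pred=N actual=N -> ctr[0]=0
Ev 5: PC=4 idx=0 pred=N actual=N -> ctr[0]=0
Ev 6: PC=4 idx=0 pred=N actual=T -> ctr[0]=1
Ev 7: PC=0 idx=0 pred=N actual=T -> ctr[0]=2
Ev 8: PC=4 idx=0 pred=T actual=T -> ctr[0]=3
Ev 9: PC=4 idx=0 pred=T actual=T -> ctr[0]=3
Ev 10: PC=0 idx=0 pred=T actual=T -> ctr[0]=3
Ev 11: PC=4 idx=0 pred=T actual=T -> ctr[0]=3
Ev 12: PC=0 idx=0 pred=T actual=T -> ctr[0]=3
Ev 13: PC=0 idx=0 pred=T actual=N -> ctr[0]=2
Ev 14: PC=0 idx=0 pred=T actual=T -> ctr[0]=3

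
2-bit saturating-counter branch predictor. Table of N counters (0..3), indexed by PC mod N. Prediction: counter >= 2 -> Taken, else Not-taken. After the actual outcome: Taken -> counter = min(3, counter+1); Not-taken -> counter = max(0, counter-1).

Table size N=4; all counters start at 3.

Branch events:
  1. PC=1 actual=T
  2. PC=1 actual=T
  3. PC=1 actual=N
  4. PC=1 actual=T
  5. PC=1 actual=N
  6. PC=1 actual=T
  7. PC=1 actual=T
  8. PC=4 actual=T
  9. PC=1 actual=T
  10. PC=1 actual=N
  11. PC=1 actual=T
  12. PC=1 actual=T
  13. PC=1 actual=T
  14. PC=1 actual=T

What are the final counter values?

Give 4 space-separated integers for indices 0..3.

Ev 1: PC=1 idx=1 pred=T actual=T -> ctr[1]=3
Ev 2: PC=1 idx=1 pred=T actual=T -> ctr[1]=3
Ev 3: PC=1 idx=1 pred=T actual=N -> ctr[1]=2
Ev 4: PC=1 idx=1 pred=T actual=T -> ctr[1]=3
Ev 5: PC=1 idx=1 pred=T actual=N -> ctr[1]=2
Ev 6: PC=1 idx=1 pred=T actual=T -> ctr[1]=3
Ev 7: PC=1 idx=1 pred=T actual=T -> ctr[1]=3
Ev 8: PC=4 idx=0 pred=T actual=T -> ctr[0]=3
Ev 9: PC=1 idx=1 pred=T actual=T -> ctr[1]=3
Ev 10: PC=1 idx=1 pred=T actual=N -> ctr[1]=2
Ev 11: PC=1 idx=1 pred=T actual=T -> ctr[1]=3
Ev 12: PC=1 idx=1 pred=T actual=T -> ctr[1]=3
Ev 13: PC=1 idx=1 pred=T actual=T -> ctr[1]=3
Ev 14: PC=1 idx=1 pred=T actual=T -> ctr[1]=3

Answer: 3 3 3 3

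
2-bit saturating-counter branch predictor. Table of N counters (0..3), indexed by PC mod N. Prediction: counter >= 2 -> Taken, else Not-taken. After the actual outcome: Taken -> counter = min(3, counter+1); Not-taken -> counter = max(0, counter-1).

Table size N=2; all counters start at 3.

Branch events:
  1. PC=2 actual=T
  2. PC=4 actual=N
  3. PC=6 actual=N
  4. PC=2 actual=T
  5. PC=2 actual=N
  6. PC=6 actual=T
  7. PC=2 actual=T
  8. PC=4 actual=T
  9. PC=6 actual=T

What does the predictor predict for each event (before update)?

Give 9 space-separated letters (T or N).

Ev 1: PC=2 idx=0 pred=T actual=T -> ctr[0]=3
Ev 2: PC=4 idx=0 pred=T actual=N -> ctr[0]=2
Ev 3: PC=6 idx=0 pred=T actual=N -> ctr[0]=1
Ev 4: PC=2 idx=0 pred=N actual=T -> ctr[0]=2
Ev 5: PC=2 idx=0 pred=T actual=N -> ctr[0]=1
Ev 6: PC=6 idx=0 pred=N actual=T -> ctr[0]=2
Ev 7: PC=2 idx=0 pred=T actual=T -> ctr[0]=3
Ev 8: PC=4 idx=0 pred=T actual=T -> ctr[0]=3
Ev 9: PC=6 idx=0 pred=T actual=T -> ctr[0]=3

Answer: T T T N T N T T T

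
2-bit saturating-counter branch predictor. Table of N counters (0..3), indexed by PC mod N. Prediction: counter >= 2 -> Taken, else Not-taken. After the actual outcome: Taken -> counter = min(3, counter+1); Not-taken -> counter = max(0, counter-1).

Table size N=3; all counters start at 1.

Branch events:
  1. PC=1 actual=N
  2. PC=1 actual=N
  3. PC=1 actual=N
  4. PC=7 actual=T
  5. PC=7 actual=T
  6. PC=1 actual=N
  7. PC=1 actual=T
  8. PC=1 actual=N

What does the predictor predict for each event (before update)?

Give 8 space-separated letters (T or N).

Ev 1: PC=1 idx=1 pred=N actual=N -> ctr[1]=0
Ev 2: PC=1 idx=1 pred=N actual=N -> ctr[1]=0
Ev 3: PC=1 idx=1 pred=N actual=N -> ctr[1]=0
Ev 4: PC=7 idx=1 pred=N actual=T -> ctr[1]=1
Ev 5: PC=7 idx=1 pred=N actual=T -> ctr[1]=2
Ev 6: PC=1 idx=1 pred=T actual=N -> ctr[1]=1
Ev 7: PC=1 idx=1 pred=N actual=T -> ctr[1]=2
Ev 8: PC=1 idx=1 pred=T actual=N -> ctr[1]=1

Answer: N N N N N T N T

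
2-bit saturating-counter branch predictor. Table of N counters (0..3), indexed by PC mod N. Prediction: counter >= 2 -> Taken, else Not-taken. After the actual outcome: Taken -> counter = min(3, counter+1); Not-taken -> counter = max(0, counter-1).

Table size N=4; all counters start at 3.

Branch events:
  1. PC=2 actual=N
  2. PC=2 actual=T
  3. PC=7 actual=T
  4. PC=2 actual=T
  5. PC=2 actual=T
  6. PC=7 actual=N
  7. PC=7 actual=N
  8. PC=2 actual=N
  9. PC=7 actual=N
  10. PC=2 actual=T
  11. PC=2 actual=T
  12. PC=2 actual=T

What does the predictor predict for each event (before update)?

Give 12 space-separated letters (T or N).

Ev 1: PC=2 idx=2 pred=T actual=N -> ctr[2]=2
Ev 2: PC=2 idx=2 pred=T actual=T -> ctr[2]=3
Ev 3: PC=7 idx=3 pred=T actual=T -> ctr[3]=3
Ev 4: PC=2 idx=2 pred=T actual=T -> ctr[2]=3
Ev 5: PC=2 idx=2 pred=T actual=T -> ctr[2]=3
Ev 6: PC=7 idx=3 pred=T actual=N -> ctr[3]=2
Ev 7: PC=7 idx=3 pred=T actual=N -> ctr[3]=1
Ev 8: PC=2 idx=2 pred=T actual=N -> ctr[2]=2
Ev 9: PC=7 idx=3 pred=N actual=N -> ctr[3]=0
Ev 10: PC=2 idx=2 pred=T actual=T -> ctr[2]=3
Ev 11: PC=2 idx=2 pred=T actual=T -> ctr[2]=3
Ev 12: PC=2 idx=2 pred=T actual=T -> ctr[2]=3

Answer: T T T T T T T T N T T T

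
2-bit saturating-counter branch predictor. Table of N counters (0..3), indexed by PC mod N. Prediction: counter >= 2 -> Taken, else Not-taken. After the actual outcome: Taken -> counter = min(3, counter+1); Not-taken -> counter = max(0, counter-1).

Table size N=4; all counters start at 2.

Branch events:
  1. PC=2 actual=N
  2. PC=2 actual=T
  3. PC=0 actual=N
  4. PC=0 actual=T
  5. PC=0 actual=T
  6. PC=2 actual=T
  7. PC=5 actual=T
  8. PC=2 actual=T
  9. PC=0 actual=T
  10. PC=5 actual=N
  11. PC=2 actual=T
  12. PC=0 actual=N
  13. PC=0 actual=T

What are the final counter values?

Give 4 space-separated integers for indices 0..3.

Answer: 3 2 3 2

Derivation:
Ev 1: PC=2 idx=2 pred=T actual=N -> ctr[2]=1
Ev 2: PC=2 idx=2 pred=N actual=T -> ctr[2]=2
Ev 3: PC=0 idx=0 pred=T actual=N -> ctr[0]=1
Ev 4: PC=0 idx=0 pred=N actual=T -> ctr[0]=2
Ev 5: PC=0 idx=0 pred=T actual=T -> ctr[0]=3
Ev 6: PC=2 idx=2 pred=T actual=T -> ctr[2]=3
Ev 7: PC=5 idx=1 pred=T actual=T -> ctr[1]=3
Ev 8: PC=2 idx=2 pred=T actual=T -> ctr[2]=3
Ev 9: PC=0 idx=0 pred=T actual=T -> ctr[0]=3
Ev 10: PC=5 idx=1 pred=T actual=N -> ctr[1]=2
Ev 11: PC=2 idx=2 pred=T actual=T -> ctr[2]=3
Ev 12: PC=0 idx=0 pred=T actual=N -> ctr[0]=2
Ev 13: PC=0 idx=0 pred=T actual=T -> ctr[0]=3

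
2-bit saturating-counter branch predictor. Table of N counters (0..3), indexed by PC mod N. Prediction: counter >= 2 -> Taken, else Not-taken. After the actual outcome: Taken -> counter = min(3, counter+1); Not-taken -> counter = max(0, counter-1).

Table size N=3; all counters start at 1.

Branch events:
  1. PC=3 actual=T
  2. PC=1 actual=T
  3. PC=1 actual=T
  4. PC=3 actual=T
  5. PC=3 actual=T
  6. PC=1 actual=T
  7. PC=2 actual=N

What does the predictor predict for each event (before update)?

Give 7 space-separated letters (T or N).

Ev 1: PC=3 idx=0 pred=N actual=T -> ctr[0]=2
Ev 2: PC=1 idx=1 pred=N actual=T -> ctr[1]=2
Ev 3: PC=1 idx=1 pred=T actual=T -> ctr[1]=3
Ev 4: PC=3 idx=0 pred=T actual=T -> ctr[0]=3
Ev 5: PC=3 idx=0 pred=T actual=T -> ctr[0]=3
Ev 6: PC=1 idx=1 pred=T actual=T -> ctr[1]=3
Ev 7: PC=2 idx=2 pred=N actual=N -> ctr[2]=0

Answer: N N T T T T N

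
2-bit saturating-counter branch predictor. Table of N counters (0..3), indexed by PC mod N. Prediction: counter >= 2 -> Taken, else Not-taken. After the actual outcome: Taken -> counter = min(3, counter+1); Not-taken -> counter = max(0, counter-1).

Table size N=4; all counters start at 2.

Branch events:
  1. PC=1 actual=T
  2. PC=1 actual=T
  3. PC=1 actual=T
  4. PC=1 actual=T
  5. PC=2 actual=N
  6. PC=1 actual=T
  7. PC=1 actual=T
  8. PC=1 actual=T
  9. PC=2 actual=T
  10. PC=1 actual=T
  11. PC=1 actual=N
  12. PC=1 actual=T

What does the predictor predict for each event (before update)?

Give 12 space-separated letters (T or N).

Ev 1: PC=1 idx=1 pred=T actual=T -> ctr[1]=3
Ev 2: PC=1 idx=1 pred=T actual=T -> ctr[1]=3
Ev 3: PC=1 idx=1 pred=T actual=T -> ctr[1]=3
Ev 4: PC=1 idx=1 pred=T actual=T -> ctr[1]=3
Ev 5: PC=2 idx=2 pred=T actual=N -> ctr[2]=1
Ev 6: PC=1 idx=1 pred=T actual=T -> ctr[1]=3
Ev 7: PC=1 idx=1 pred=T actual=T -> ctr[1]=3
Ev 8: PC=1 idx=1 pred=T actual=T -> ctr[1]=3
Ev 9: PC=2 idx=2 pred=N actual=T -> ctr[2]=2
Ev 10: PC=1 idx=1 pred=T actual=T -> ctr[1]=3
Ev 11: PC=1 idx=1 pred=T actual=N -> ctr[1]=2
Ev 12: PC=1 idx=1 pred=T actual=T -> ctr[1]=3

Answer: T T T T T T T T N T T T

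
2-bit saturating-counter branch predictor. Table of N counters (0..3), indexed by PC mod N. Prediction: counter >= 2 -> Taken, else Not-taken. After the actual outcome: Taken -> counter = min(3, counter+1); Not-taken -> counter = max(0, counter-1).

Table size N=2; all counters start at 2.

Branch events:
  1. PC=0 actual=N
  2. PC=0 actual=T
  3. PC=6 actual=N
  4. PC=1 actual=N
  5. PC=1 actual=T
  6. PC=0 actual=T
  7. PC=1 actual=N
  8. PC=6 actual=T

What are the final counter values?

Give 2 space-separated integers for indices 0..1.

Ev 1: PC=0 idx=0 pred=T actual=N -> ctr[0]=1
Ev 2: PC=0 idx=0 pred=N actual=T -> ctr[0]=2
Ev 3: PC=6 idx=0 pred=T actual=N -> ctr[0]=1
Ev 4: PC=1 idx=1 pred=T actual=N -> ctr[1]=1
Ev 5: PC=1 idx=1 pred=N actual=T -> ctr[1]=2
Ev 6: PC=0 idx=0 pred=N actual=T -> ctr[0]=2
Ev 7: PC=1 idx=1 pred=T actual=N -> ctr[1]=1
Ev 8: PC=6 idx=0 pred=T actual=T -> ctr[0]=3

Answer: 3 1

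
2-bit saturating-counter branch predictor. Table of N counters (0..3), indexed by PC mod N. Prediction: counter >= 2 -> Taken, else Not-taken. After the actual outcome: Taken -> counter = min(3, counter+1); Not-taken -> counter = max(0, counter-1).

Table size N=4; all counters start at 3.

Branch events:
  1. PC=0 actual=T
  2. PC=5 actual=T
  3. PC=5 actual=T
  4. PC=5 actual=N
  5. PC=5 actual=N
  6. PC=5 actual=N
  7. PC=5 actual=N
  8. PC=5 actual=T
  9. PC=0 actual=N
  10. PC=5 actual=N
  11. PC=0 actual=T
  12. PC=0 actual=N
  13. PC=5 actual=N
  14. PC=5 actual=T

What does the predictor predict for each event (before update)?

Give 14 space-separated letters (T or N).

Ev 1: PC=0 idx=0 pred=T actual=T -> ctr[0]=3
Ev 2: PC=5 idx=1 pred=T actual=T -> ctr[1]=3
Ev 3: PC=5 idx=1 pred=T actual=T -> ctr[1]=3
Ev 4: PC=5 idx=1 pred=T actual=N -> ctr[1]=2
Ev 5: PC=5 idx=1 pred=T actual=N -> ctr[1]=1
Ev 6: PC=5 idx=1 pred=N actual=N -> ctr[1]=0
Ev 7: PC=5 idx=1 pred=N actual=N -> ctr[1]=0
Ev 8: PC=5 idx=1 pred=N actual=T -> ctr[1]=1
Ev 9: PC=0 idx=0 pred=T actual=N -> ctr[0]=2
Ev 10: PC=5 idx=1 pred=N actual=N -> ctr[1]=0
Ev 11: PC=0 idx=0 pred=T actual=T -> ctr[0]=3
Ev 12: PC=0 idx=0 pred=T actual=N -> ctr[0]=2
Ev 13: PC=5 idx=1 pred=N actual=N -> ctr[1]=0
Ev 14: PC=5 idx=1 pred=N actual=T -> ctr[1]=1

Answer: T T T T T N N N T N T T N N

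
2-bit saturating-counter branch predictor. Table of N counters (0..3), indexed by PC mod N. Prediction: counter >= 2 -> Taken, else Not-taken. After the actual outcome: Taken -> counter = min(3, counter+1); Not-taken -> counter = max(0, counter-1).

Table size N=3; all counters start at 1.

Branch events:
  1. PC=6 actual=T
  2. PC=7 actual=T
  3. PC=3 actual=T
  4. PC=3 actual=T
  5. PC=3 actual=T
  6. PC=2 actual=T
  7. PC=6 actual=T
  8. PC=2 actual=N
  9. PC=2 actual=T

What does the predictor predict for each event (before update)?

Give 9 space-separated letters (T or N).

Ev 1: PC=6 idx=0 pred=N actual=T -> ctr[0]=2
Ev 2: PC=7 idx=1 pred=N actual=T -> ctr[1]=2
Ev 3: PC=3 idx=0 pred=T actual=T -> ctr[0]=3
Ev 4: PC=3 idx=0 pred=T actual=T -> ctr[0]=3
Ev 5: PC=3 idx=0 pred=T actual=T -> ctr[0]=3
Ev 6: PC=2 idx=2 pred=N actual=T -> ctr[2]=2
Ev 7: PC=6 idx=0 pred=T actual=T -> ctr[0]=3
Ev 8: PC=2 idx=2 pred=T actual=N -> ctr[2]=1
Ev 9: PC=2 idx=2 pred=N actual=T -> ctr[2]=2

Answer: N N T T T N T T N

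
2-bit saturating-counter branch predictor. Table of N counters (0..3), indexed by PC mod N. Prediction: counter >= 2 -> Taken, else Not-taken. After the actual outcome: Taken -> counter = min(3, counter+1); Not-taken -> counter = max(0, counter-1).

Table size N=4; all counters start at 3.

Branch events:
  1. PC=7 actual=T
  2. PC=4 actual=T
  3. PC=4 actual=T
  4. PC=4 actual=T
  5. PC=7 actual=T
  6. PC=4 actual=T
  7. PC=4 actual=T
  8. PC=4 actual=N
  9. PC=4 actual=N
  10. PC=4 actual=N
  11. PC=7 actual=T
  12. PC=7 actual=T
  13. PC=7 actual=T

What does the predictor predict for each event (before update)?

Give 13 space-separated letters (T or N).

Ev 1: PC=7 idx=3 pred=T actual=T -> ctr[3]=3
Ev 2: PC=4 idx=0 pred=T actual=T -> ctr[0]=3
Ev 3: PC=4 idx=0 pred=T actual=T -> ctr[0]=3
Ev 4: PC=4 idx=0 pred=T actual=T -> ctr[0]=3
Ev 5: PC=7 idx=3 pred=T actual=T -> ctr[3]=3
Ev 6: PC=4 idx=0 pred=T actual=T -> ctr[0]=3
Ev 7: PC=4 idx=0 pred=T actual=T -> ctr[0]=3
Ev 8: PC=4 idx=0 pred=T actual=N -> ctr[0]=2
Ev 9: PC=4 idx=0 pred=T actual=N -> ctr[0]=1
Ev 10: PC=4 idx=0 pred=N actual=N -> ctr[0]=0
Ev 11: PC=7 idx=3 pred=T actual=T -> ctr[3]=3
Ev 12: PC=7 idx=3 pred=T actual=T -> ctr[3]=3
Ev 13: PC=7 idx=3 pred=T actual=T -> ctr[3]=3

Answer: T T T T T T T T T N T T T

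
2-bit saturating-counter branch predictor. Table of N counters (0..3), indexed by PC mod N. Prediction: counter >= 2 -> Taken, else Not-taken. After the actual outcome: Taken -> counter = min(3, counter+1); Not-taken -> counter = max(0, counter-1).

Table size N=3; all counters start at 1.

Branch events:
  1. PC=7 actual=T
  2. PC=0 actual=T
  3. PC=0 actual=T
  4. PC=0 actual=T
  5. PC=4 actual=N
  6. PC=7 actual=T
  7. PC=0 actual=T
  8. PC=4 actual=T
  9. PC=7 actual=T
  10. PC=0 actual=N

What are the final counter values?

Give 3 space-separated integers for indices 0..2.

Answer: 2 3 1

Derivation:
Ev 1: PC=7 idx=1 pred=N actual=T -> ctr[1]=2
Ev 2: PC=0 idx=0 pred=N actual=T -> ctr[0]=2
Ev 3: PC=0 idx=0 pred=T actual=T -> ctr[0]=3
Ev 4: PC=0 idx=0 pred=T actual=T -> ctr[0]=3
Ev 5: PC=4 idx=1 pred=T actual=N -> ctr[1]=1
Ev 6: PC=7 idx=1 pred=N actual=T -> ctr[1]=2
Ev 7: PC=0 idx=0 pred=T actual=T -> ctr[0]=3
Ev 8: PC=4 idx=1 pred=T actual=T -> ctr[1]=3
Ev 9: PC=7 idx=1 pred=T actual=T -> ctr[1]=3
Ev 10: PC=0 idx=0 pred=T actual=N -> ctr[0]=2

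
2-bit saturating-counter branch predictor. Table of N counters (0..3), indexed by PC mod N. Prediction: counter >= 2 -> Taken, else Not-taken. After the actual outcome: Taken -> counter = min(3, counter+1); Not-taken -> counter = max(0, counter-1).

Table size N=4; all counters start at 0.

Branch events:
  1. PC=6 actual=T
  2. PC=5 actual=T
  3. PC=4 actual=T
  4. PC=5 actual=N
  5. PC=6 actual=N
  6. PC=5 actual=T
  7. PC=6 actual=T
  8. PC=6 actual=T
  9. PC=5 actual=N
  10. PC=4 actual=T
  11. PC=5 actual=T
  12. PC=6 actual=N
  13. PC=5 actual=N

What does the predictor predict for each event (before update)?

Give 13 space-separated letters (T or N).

Ev 1: PC=6 idx=2 pred=N actual=T -> ctr[2]=1
Ev 2: PC=5 idx=1 pred=N actual=T -> ctr[1]=1
Ev 3: PC=4 idx=0 pred=N actual=T -> ctr[0]=1
Ev 4: PC=5 idx=1 pred=N actual=N -> ctr[1]=0
Ev 5: PC=6 idx=2 pred=N actual=N -> ctr[2]=0
Ev 6: PC=5 idx=1 pred=N actual=T -> ctr[1]=1
Ev 7: PC=6 idx=2 pred=N actual=T -> ctr[2]=1
Ev 8: PC=6 idx=2 pred=N actual=T -> ctr[2]=2
Ev 9: PC=5 idx=1 pred=N actual=N -> ctr[1]=0
Ev 10: PC=4 idx=0 pred=N actual=T -> ctr[0]=2
Ev 11: PC=5 idx=1 pred=N actual=T -> ctr[1]=1
Ev 12: PC=6 idx=2 pred=T actual=N -> ctr[2]=1
Ev 13: PC=5 idx=1 pred=N actual=N -> ctr[1]=0

Answer: N N N N N N N N N N N T N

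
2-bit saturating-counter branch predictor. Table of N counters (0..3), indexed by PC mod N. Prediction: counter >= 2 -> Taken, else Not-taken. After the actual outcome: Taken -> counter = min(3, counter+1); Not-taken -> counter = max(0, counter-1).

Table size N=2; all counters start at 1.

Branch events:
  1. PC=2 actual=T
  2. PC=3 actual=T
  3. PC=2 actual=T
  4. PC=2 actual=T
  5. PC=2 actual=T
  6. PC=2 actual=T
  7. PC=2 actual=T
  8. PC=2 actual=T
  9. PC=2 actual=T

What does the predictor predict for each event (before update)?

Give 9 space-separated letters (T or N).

Ev 1: PC=2 idx=0 pred=N actual=T -> ctr[0]=2
Ev 2: PC=3 idx=1 pred=N actual=T -> ctr[1]=2
Ev 3: PC=2 idx=0 pred=T actual=T -> ctr[0]=3
Ev 4: PC=2 idx=0 pred=T actual=T -> ctr[0]=3
Ev 5: PC=2 idx=0 pred=T actual=T -> ctr[0]=3
Ev 6: PC=2 idx=0 pred=T actual=T -> ctr[0]=3
Ev 7: PC=2 idx=0 pred=T actual=T -> ctr[0]=3
Ev 8: PC=2 idx=0 pred=T actual=T -> ctr[0]=3
Ev 9: PC=2 idx=0 pred=T actual=T -> ctr[0]=3

Answer: N N T T T T T T T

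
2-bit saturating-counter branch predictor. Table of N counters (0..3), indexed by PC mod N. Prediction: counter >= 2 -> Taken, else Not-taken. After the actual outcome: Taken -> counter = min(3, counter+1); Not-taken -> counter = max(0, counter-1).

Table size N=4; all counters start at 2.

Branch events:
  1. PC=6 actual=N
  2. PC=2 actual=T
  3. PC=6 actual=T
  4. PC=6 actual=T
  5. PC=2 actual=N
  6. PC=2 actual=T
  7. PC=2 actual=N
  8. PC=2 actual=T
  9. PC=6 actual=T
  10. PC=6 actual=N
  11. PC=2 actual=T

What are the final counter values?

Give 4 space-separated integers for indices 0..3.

Ev 1: PC=6 idx=2 pred=T actual=N -> ctr[2]=1
Ev 2: PC=2 idx=2 pred=N actual=T -> ctr[2]=2
Ev 3: PC=6 idx=2 pred=T actual=T -> ctr[2]=3
Ev 4: PC=6 idx=2 pred=T actual=T -> ctr[2]=3
Ev 5: PC=2 idx=2 pred=T actual=N -> ctr[2]=2
Ev 6: PC=2 idx=2 pred=T actual=T -> ctr[2]=3
Ev 7: PC=2 idx=2 pred=T actual=N -> ctr[2]=2
Ev 8: PC=2 idx=2 pred=T actual=T -> ctr[2]=3
Ev 9: PC=6 idx=2 pred=T actual=T -> ctr[2]=3
Ev 10: PC=6 idx=2 pred=T actual=N -> ctr[2]=2
Ev 11: PC=2 idx=2 pred=T actual=T -> ctr[2]=3

Answer: 2 2 3 2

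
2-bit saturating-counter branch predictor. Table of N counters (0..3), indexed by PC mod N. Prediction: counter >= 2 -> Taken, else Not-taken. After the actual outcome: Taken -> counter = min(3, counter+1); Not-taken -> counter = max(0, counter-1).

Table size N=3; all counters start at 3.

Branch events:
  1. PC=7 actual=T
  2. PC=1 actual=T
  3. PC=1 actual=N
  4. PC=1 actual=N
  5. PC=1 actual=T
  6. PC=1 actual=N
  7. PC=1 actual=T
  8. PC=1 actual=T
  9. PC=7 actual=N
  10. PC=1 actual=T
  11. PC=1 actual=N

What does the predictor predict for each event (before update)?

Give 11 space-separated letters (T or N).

Ev 1: PC=7 idx=1 pred=T actual=T -> ctr[1]=3
Ev 2: PC=1 idx=1 pred=T actual=T -> ctr[1]=3
Ev 3: PC=1 idx=1 pred=T actual=N -> ctr[1]=2
Ev 4: PC=1 idx=1 pred=T actual=N -> ctr[1]=1
Ev 5: PC=1 idx=1 pred=N actual=T -> ctr[1]=2
Ev 6: PC=1 idx=1 pred=T actual=N -> ctr[1]=1
Ev 7: PC=1 idx=1 pred=N actual=T -> ctr[1]=2
Ev 8: PC=1 idx=1 pred=T actual=T -> ctr[1]=3
Ev 9: PC=7 idx=1 pred=T actual=N -> ctr[1]=2
Ev 10: PC=1 idx=1 pred=T actual=T -> ctr[1]=3
Ev 11: PC=1 idx=1 pred=T actual=N -> ctr[1]=2

Answer: T T T T N T N T T T T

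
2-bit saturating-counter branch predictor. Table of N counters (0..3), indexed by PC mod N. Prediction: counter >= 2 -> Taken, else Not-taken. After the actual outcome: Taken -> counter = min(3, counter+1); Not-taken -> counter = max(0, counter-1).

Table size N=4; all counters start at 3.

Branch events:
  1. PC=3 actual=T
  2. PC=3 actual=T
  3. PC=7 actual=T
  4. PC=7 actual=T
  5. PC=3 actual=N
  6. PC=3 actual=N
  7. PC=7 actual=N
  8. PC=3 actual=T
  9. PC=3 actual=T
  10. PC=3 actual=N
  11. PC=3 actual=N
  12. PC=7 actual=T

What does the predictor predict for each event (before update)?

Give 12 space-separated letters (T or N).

Answer: T T T T T T N N N T N N

Derivation:
Ev 1: PC=3 idx=3 pred=T actual=T -> ctr[3]=3
Ev 2: PC=3 idx=3 pred=T actual=T -> ctr[3]=3
Ev 3: PC=7 idx=3 pred=T actual=T -> ctr[3]=3
Ev 4: PC=7 idx=3 pred=T actual=T -> ctr[3]=3
Ev 5: PC=3 idx=3 pred=T actual=N -> ctr[3]=2
Ev 6: PC=3 idx=3 pred=T actual=N -> ctr[3]=1
Ev 7: PC=7 idx=3 pred=N actual=N -> ctr[3]=0
Ev 8: PC=3 idx=3 pred=N actual=T -> ctr[3]=1
Ev 9: PC=3 idx=3 pred=N actual=T -> ctr[3]=2
Ev 10: PC=3 idx=3 pred=T actual=N -> ctr[3]=1
Ev 11: PC=3 idx=3 pred=N actual=N -> ctr[3]=0
Ev 12: PC=7 idx=3 pred=N actual=T -> ctr[3]=1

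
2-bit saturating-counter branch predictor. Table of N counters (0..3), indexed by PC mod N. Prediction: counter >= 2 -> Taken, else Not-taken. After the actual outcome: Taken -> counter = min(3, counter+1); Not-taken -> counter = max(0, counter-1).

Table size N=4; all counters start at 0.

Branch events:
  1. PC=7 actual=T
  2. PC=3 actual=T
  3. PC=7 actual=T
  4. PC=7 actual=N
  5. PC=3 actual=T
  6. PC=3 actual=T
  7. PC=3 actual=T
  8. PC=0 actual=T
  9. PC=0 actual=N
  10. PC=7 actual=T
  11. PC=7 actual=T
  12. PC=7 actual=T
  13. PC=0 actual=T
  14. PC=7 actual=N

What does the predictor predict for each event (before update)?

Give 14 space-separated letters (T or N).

Ev 1: PC=7 idx=3 pred=N actual=T -> ctr[3]=1
Ev 2: PC=3 idx=3 pred=N actual=T -> ctr[3]=2
Ev 3: PC=7 idx=3 pred=T actual=T -> ctr[3]=3
Ev 4: PC=7 idx=3 pred=T actual=N -> ctr[3]=2
Ev 5: PC=3 idx=3 pred=T actual=T -> ctr[3]=3
Ev 6: PC=3 idx=3 pred=T actual=T -> ctr[3]=3
Ev 7: PC=3 idx=3 pred=T actual=T -> ctr[3]=3
Ev 8: PC=0 idx=0 pred=N actual=T -> ctr[0]=1
Ev 9: PC=0 idx=0 pred=N actual=N -> ctr[0]=0
Ev 10: PC=7 idx=3 pred=T actual=T -> ctr[3]=3
Ev 11: PC=7 idx=3 pred=T actual=T -> ctr[3]=3
Ev 12: PC=7 idx=3 pred=T actual=T -> ctr[3]=3
Ev 13: PC=0 idx=0 pred=N actual=T -> ctr[0]=1
Ev 14: PC=7 idx=3 pred=T actual=N -> ctr[3]=2

Answer: N N T T T T T N N T T T N T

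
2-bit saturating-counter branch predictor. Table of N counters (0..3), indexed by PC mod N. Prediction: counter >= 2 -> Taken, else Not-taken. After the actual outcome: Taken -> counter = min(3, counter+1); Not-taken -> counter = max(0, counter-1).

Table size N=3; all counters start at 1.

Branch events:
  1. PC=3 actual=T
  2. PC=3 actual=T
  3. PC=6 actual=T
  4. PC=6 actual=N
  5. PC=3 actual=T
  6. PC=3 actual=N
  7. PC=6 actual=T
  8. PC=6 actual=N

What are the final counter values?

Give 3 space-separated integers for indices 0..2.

Ev 1: PC=3 idx=0 pred=N actual=T -> ctr[0]=2
Ev 2: PC=3 idx=0 pred=T actual=T -> ctr[0]=3
Ev 3: PC=6 idx=0 pred=T actual=T -> ctr[0]=3
Ev 4: PC=6 idx=0 pred=T actual=N -> ctr[0]=2
Ev 5: PC=3 idx=0 pred=T actual=T -> ctr[0]=3
Ev 6: PC=3 idx=0 pred=T actual=N -> ctr[0]=2
Ev 7: PC=6 idx=0 pred=T actual=T -> ctr[0]=3
Ev 8: PC=6 idx=0 pred=T actual=N -> ctr[0]=2

Answer: 2 1 1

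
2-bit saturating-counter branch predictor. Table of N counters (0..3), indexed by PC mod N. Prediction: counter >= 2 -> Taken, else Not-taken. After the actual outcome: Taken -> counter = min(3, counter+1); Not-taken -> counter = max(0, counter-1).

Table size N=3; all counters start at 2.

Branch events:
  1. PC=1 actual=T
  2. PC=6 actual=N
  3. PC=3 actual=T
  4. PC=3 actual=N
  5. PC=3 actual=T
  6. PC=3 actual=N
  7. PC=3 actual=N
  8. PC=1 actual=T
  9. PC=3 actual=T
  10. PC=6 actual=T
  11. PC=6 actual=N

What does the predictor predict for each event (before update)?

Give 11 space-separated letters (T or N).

Ev 1: PC=1 idx=1 pred=T actual=T -> ctr[1]=3
Ev 2: PC=6 idx=0 pred=T actual=N -> ctr[0]=1
Ev 3: PC=3 idx=0 pred=N actual=T -> ctr[0]=2
Ev 4: PC=3 idx=0 pred=T actual=N -> ctr[0]=1
Ev 5: PC=3 idx=0 pred=N actual=T -> ctr[0]=2
Ev 6: PC=3 idx=0 pred=T actual=N -> ctr[0]=1
Ev 7: PC=3 idx=0 pred=N actual=N -> ctr[0]=0
Ev 8: PC=1 idx=1 pred=T actual=T -> ctr[1]=3
Ev 9: PC=3 idx=0 pred=N actual=T -> ctr[0]=1
Ev 10: PC=6 idx=0 pred=N actual=T -> ctr[0]=2
Ev 11: PC=6 idx=0 pred=T actual=N -> ctr[0]=1

Answer: T T N T N T N T N N T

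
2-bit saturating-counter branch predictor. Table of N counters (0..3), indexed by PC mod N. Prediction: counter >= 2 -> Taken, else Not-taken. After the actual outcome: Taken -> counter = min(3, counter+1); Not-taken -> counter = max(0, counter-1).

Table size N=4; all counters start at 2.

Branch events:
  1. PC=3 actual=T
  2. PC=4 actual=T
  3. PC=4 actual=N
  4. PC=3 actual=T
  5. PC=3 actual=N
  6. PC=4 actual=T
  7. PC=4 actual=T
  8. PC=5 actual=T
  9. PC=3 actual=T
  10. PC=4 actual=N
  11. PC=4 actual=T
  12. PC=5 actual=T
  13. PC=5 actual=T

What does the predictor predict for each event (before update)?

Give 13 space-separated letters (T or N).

Answer: T T T T T T T T T T T T T

Derivation:
Ev 1: PC=3 idx=3 pred=T actual=T -> ctr[3]=3
Ev 2: PC=4 idx=0 pred=T actual=T -> ctr[0]=3
Ev 3: PC=4 idx=0 pred=T actual=N -> ctr[0]=2
Ev 4: PC=3 idx=3 pred=T actual=T -> ctr[3]=3
Ev 5: PC=3 idx=3 pred=T actual=N -> ctr[3]=2
Ev 6: PC=4 idx=0 pred=T actual=T -> ctr[0]=3
Ev 7: PC=4 idx=0 pred=T actual=T -> ctr[0]=3
Ev 8: PC=5 idx=1 pred=T actual=T -> ctr[1]=3
Ev 9: PC=3 idx=3 pred=T actual=T -> ctr[3]=3
Ev 10: PC=4 idx=0 pred=T actual=N -> ctr[0]=2
Ev 11: PC=4 idx=0 pred=T actual=T -> ctr[0]=3
Ev 12: PC=5 idx=1 pred=T actual=T -> ctr[1]=3
Ev 13: PC=5 idx=1 pred=T actual=T -> ctr[1]=3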